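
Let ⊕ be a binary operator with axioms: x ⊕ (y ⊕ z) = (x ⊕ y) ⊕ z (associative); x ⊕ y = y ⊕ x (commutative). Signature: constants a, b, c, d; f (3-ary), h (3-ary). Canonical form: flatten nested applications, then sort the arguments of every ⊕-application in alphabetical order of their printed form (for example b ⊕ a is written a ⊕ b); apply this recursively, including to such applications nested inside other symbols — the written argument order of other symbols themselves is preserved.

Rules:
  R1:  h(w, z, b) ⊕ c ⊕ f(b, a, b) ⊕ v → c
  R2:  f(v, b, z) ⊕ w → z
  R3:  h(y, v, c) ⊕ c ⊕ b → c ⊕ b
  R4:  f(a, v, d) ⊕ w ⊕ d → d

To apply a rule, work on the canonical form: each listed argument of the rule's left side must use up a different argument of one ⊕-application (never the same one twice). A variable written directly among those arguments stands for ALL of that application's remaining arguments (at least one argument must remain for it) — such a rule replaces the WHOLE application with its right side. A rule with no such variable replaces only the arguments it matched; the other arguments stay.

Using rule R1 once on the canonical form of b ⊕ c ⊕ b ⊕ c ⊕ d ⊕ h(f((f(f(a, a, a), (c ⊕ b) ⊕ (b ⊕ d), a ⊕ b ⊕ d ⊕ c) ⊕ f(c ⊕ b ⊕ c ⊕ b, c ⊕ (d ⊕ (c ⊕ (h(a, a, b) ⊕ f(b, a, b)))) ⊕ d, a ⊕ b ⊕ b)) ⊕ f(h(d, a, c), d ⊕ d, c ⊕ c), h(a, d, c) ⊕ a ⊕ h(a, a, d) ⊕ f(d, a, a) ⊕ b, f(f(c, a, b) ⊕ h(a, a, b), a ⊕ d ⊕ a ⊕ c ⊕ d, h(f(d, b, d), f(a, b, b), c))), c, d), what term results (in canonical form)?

Answer: b ⊕ b ⊕ c ⊕ c ⊕ d ⊕ h(f(f(b ⊕ b ⊕ c ⊕ c, c, a ⊕ b ⊕ b) ⊕ f(f(a, a, a), b ⊕ b ⊕ c ⊕ d, a ⊕ b ⊕ c ⊕ d) ⊕ f(h(d, a, c), d ⊕ d, c ⊕ c), a ⊕ b ⊕ f(d, a, a) ⊕ h(a, a, d) ⊕ h(a, d, c), f(f(c, a, b) ⊕ h(a, a, b), a ⊕ a ⊕ c ⊕ d ⊕ d, h(f(d, b, d), f(a, b, b), c))), c, d)

Derivation:
Canonical form:  b ⊕ b ⊕ c ⊕ c ⊕ d ⊕ h(f(f(b ⊕ b ⊕ c ⊕ c, c ⊕ c ⊕ d ⊕ d ⊕ f(b, a, b) ⊕ h(a, a, b), a ⊕ b ⊕ b) ⊕ f(f(a, a, a), b ⊕ b ⊕ c ⊕ d, a ⊕ b ⊕ c ⊕ d) ⊕ f(h(d, a, c), d ⊕ d, c ⊕ c), a ⊕ b ⊕ f(d, a, a) ⊕ h(a, a, d) ⊕ h(a, d, c), f(f(c, a, b) ⊕ h(a, a, b), a ⊕ a ⊕ c ⊕ d ⊕ d, h(f(d, b, d), f(a, b, b), c))), c, d)
Apply R1:  consuming c, f(b, a, b), h(a, a, b);  v := c ⊕ d ⊕ d, w := a, z := a
The extension variable absorbs all remaining arguments, so the whole application is rewritten.
Giving:  b ⊕ b ⊕ c ⊕ c ⊕ d ⊕ h(f(f(b ⊕ b ⊕ c ⊕ c, c, a ⊕ b ⊕ b) ⊕ f(f(a, a, a), b ⊕ b ⊕ c ⊕ d, a ⊕ b ⊕ c ⊕ d) ⊕ f(h(d, a, c), d ⊕ d, c ⊕ c), a ⊕ b ⊕ f(d, a, a) ⊕ h(a, a, d) ⊕ h(a, d, c), f(f(c, a, b) ⊕ h(a, a, b), a ⊕ a ⊕ c ⊕ d ⊕ d, h(f(d, b, d), f(a, b, b), c))), c, d)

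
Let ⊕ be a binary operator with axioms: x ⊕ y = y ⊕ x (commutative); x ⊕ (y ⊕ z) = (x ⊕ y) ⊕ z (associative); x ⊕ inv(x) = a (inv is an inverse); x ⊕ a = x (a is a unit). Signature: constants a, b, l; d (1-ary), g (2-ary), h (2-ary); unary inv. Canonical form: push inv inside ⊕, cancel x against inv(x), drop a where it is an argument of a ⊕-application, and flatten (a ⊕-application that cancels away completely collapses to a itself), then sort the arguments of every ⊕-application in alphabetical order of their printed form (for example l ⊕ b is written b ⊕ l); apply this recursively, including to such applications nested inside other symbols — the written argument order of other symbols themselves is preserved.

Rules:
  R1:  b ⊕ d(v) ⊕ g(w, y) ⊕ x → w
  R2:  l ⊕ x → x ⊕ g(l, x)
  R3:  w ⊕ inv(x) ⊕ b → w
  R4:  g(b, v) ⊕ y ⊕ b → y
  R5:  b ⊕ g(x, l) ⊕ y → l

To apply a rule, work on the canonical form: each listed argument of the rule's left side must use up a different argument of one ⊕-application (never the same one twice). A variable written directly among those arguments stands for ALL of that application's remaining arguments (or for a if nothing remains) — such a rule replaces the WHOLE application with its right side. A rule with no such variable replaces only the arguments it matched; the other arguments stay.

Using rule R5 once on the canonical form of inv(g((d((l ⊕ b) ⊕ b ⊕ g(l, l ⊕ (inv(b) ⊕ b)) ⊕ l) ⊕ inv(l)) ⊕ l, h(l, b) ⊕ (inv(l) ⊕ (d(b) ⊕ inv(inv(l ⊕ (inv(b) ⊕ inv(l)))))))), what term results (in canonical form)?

Answer: inv(g(d(l), d(b) ⊕ h(l, b) ⊕ inv(b) ⊕ inv(l)))

Derivation:
Canonical form:  inv(g(d(b ⊕ b ⊕ g(l, l) ⊕ l ⊕ l), d(b) ⊕ h(l, b) ⊕ inv(b) ⊕ inv(l)))
Match R5:  consume b, g(l, l);  x := l, y := b ⊕ l ⊕ l
Every leftover argument binds to the variable; the entire application is replaced.
Result:  inv(g(d(l), d(b) ⊕ h(l, b) ⊕ inv(b) ⊕ inv(l)))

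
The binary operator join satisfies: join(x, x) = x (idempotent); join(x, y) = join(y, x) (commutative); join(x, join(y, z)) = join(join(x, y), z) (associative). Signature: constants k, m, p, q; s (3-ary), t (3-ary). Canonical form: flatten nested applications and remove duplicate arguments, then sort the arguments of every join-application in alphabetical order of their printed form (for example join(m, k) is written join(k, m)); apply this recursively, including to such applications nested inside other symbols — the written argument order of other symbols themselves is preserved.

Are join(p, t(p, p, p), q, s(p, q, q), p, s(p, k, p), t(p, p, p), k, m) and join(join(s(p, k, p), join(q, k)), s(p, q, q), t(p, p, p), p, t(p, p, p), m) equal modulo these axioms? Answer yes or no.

Left:  join(p, t(p, p, p), q, s(p, q, q), p, s(p, k, p), t(p, p, p), k, m)
  Deduplicate:  drop duplicate p, t(p, p, p)
  Order the arguments:  join(k, m, p, q, s(p, k, p), s(p, q, q), t(p, p, p))
Right:  join(join(s(p, k, p), join(q, k)), s(p, q, q), t(p, p, p), p, t(p, p, p), m)
  Flatten:  join(s(p, k, p), q, k, s(p, q, q), t(p, p, p), p, t(p, p, p), m)
  Deduplicate:  drop duplicate t(p, p, p)
  Order the arguments:  join(k, m, p, q, s(p, k, p), s(p, q, q), t(p, p, p))

Answer: yes — both canonical forms are join(k, m, p, q, s(p, k, p), s(p, q, q), t(p, p, p))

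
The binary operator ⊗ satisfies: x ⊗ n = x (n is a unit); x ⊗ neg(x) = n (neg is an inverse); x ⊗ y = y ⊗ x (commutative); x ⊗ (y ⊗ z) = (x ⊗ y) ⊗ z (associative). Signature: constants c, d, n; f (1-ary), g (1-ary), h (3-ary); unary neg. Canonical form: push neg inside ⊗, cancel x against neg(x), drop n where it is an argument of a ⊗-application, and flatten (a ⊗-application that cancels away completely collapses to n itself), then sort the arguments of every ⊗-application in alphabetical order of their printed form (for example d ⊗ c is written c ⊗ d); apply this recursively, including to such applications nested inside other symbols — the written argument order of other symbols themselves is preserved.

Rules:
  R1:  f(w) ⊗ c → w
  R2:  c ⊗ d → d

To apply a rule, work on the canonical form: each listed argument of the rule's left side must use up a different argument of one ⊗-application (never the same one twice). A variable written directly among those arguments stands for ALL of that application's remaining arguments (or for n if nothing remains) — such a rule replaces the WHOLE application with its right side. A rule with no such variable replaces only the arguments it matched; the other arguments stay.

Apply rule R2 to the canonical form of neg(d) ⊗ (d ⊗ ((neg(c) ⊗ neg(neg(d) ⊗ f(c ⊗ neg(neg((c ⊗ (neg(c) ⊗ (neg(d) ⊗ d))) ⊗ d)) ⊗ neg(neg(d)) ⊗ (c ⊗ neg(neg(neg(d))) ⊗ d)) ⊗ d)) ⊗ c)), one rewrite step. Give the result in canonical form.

Answer: neg(f(c ⊗ d ⊗ d))

Derivation:
Canonical form:  neg(f(c ⊗ c ⊗ d ⊗ d))
Match R2:  consume c, d
Giving:  neg(f(c ⊗ d ⊗ d))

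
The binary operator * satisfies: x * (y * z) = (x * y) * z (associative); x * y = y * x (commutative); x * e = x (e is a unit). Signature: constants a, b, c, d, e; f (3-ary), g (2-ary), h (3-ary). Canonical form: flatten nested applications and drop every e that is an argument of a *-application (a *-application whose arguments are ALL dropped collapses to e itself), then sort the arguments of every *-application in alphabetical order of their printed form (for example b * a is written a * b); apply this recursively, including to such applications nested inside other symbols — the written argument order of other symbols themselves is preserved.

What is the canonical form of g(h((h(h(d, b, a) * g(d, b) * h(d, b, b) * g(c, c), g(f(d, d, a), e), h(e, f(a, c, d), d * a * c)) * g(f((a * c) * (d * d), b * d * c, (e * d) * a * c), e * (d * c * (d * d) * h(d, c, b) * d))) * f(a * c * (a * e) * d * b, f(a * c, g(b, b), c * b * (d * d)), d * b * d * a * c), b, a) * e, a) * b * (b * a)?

Un-nest:  g(h((h(h(d, b, a) * g(d, b) * h(d, b, b) * g(c, c), g(f(d, d, a), e), h(e, f(a, c, d), d * a * c)) * g(f((a * c) * (d * d), b * d * c, (e * d) * a * c), e * (d * c * (d * d) * h(d, c, b) * d))) * f(a * c * (a * e) * d * b, f(a * c, g(b, b), c * b * (d * d)), d * b * d * a * c), b, a) * e, a) * b * b * a
Canonicalize subterm:  g(h((h(h(d, b, a) * g(d, b) * h(d, b, b) * g(c, c), g(f(d, d, a), e), h(e, f(a, c, d), d * a * c)) * g(f((a * c) * (d * d), b * d * c, (e * d) * a * c), e * (d * c * (d * d) * h(d, c, b) * d))) * f(a * c * (a * e) * d * b, f(a * c, g(b, b), c * b * (d * d)), d * b * d * a * c), b, a) * e, a)  →  g(h(f(a * a * b * c * d, f(a * c, g(b, b), b * c * d * d), a * b * c * d * d) * g(f(a * c * d * d, b * c * d, a * c * d), c * d * d * d * d * h(d, c, b)) * h(g(c, c) * g(d, b) * h(d, b, a) * h(d, b, b), g(f(d, d, a), e), h(e, f(a, c, d), a * c * d)), b, a), a)
Order the arguments:  a * b * b * g(h(f(a * a * b * c * d, f(a * c, g(b, b), b * c * d * d), a * b * c * d * d) * g(f(a * c * d * d, b * c * d, a * c * d), c * d * d * d * d * h(d, c, b)) * h(g(c, c) * g(d, b) * h(d, b, a) * h(d, b, b), g(f(d, d, a), e), h(e, f(a, c, d), a * c * d)), b, a), a)

Answer: a * b * b * g(h(f(a * a * b * c * d, f(a * c, g(b, b), b * c * d * d), a * b * c * d * d) * g(f(a * c * d * d, b * c * d, a * c * d), c * d * d * d * d * h(d, c, b)) * h(g(c, c) * g(d, b) * h(d, b, a) * h(d, b, b), g(f(d, d, a), e), h(e, f(a, c, d), a * c * d)), b, a), a)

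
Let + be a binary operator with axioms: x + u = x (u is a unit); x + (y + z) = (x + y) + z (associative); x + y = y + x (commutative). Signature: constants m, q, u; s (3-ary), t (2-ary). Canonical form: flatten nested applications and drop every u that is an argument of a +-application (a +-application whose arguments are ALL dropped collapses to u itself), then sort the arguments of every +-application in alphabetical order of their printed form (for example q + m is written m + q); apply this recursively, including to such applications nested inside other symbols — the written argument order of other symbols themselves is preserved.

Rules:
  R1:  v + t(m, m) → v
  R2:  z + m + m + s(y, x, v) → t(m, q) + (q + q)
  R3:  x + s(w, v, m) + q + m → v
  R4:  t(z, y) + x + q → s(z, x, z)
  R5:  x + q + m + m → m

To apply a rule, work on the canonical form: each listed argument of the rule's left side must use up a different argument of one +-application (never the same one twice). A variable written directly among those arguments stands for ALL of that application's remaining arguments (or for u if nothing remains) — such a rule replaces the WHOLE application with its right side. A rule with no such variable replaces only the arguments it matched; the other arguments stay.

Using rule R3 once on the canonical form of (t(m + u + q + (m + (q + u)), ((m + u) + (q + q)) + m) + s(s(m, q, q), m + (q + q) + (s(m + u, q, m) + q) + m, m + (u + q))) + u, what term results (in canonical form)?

Answer: s(s(m, q, q), q, m + q) + t(m + m + q + q, m + m + q + q)

Derivation:
Canonical form:  s(s(m, q, q), m + m + q + q + q + s(m, q, m), m + q) + t(m + m + q + q, m + m + q + q)
R3 matches:  uses m, q, s(m, q, m);  v := q, w := m, x := m + q + q
The variable takes the whole remainder — replace the entire application.
New term:  s(s(m, q, q), q, m + q) + t(m + m + q + q, m + m + q + q)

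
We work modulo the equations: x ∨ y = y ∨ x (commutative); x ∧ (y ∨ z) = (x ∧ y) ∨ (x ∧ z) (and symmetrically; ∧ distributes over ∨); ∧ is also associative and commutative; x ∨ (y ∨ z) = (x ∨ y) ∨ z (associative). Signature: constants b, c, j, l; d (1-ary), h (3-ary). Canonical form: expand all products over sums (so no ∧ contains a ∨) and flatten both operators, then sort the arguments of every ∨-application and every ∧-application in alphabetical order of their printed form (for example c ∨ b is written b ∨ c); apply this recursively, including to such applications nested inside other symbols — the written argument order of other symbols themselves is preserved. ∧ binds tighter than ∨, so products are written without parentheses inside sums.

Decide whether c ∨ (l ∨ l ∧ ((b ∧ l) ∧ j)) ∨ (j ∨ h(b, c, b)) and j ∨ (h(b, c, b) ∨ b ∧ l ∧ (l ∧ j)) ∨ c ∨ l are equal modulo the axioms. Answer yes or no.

Left:  c ∨ (l ∨ l ∧ ((b ∧ l) ∧ j)) ∨ (j ∨ h(b, c, b))
  Merge nested applications:  c ∨ l ∨ b ∧ j ∧ l ∧ l ∨ j ∨ h(b, c, b)
  Order the arguments:  b ∧ j ∧ l ∧ l ∨ c ∨ h(b, c, b) ∨ j ∨ l
Right:  j ∨ (h(b, c, b) ∨ b ∧ l ∧ (l ∧ j)) ∨ c ∨ l
  Merge nested applications:  j ∨ h(b, c, b) ∨ b ∧ j ∧ l ∧ l ∨ c ∨ l
  Sort arguments:  b ∧ j ∧ l ∧ l ∨ c ∨ h(b, c, b) ∨ j ∨ l

Answer: yes — both canonical forms are b ∧ j ∧ l ∧ l ∨ c ∨ h(b, c, b) ∨ j ∨ l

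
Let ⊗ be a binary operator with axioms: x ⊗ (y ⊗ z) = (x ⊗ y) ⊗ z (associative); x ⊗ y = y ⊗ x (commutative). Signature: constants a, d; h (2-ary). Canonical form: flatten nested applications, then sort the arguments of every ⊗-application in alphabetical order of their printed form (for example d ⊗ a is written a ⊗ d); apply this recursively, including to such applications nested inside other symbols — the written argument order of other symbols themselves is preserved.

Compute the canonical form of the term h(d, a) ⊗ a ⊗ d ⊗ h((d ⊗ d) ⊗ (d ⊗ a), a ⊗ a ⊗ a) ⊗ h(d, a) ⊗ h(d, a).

Answer: a ⊗ d ⊗ h(a ⊗ d ⊗ d ⊗ d, a ⊗ a ⊗ a) ⊗ h(d, a) ⊗ h(d, a) ⊗ h(d, a)

Derivation:
Canonicalize subterm:  h((d ⊗ d) ⊗ (d ⊗ a), a ⊗ a ⊗ a)  →  h(a ⊗ d ⊗ d ⊗ d, a ⊗ a ⊗ a)
Sort arguments:  a ⊗ d ⊗ h(a ⊗ d ⊗ d ⊗ d, a ⊗ a ⊗ a) ⊗ h(d, a) ⊗ h(d, a) ⊗ h(d, a)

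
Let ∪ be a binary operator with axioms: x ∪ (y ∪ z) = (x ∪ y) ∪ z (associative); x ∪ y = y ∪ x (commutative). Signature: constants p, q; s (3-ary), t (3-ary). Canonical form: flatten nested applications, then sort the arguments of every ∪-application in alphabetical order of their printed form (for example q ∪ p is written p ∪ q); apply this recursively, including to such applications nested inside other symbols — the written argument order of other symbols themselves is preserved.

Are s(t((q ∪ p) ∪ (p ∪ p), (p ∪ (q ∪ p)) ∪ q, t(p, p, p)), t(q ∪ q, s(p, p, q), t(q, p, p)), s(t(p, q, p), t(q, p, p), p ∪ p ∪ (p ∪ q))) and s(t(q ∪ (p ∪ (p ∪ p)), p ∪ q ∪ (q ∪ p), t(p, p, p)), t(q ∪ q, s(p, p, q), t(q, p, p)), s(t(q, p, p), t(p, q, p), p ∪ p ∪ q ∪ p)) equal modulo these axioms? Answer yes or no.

Left:  s(t((q ∪ p) ∪ (p ∪ p), (p ∪ (q ∪ p)) ∪ q, t(p, p, p)), t(q ∪ q, s(p, p, q), t(q, p, p)), s(t(p, q, p), t(q, p, p), p ∪ p ∪ (p ∪ q)))
  Descend into:  (p ∪ (q ∪ p)) ∪ q
  Merge nested applications:  p ∪ q ∪ p ∪ q
  Sort:  p ∪ p ∪ q ∪ q
  Reassemble:  s(t(p ∪ p ∪ p ∪ q, p ∪ p ∪ q ∪ q, t(p, p, p)), t(q ∪ q, s(p, p, q), t(q, p, p)), s(t(p, q, p), t(q, p, p), p ∪ p ∪ p ∪ q))
Right:  s(t(q ∪ (p ∪ (p ∪ p)), p ∪ q ∪ (q ∪ p), t(p, p, p)), t(q ∪ q, s(p, p, q), t(q, p, p)), s(t(q, p, p), t(p, q, p), p ∪ p ∪ q ∪ p))
  Focus inside:  q ∪ (p ∪ (p ∪ p))
  Flatten:  q ∪ p ∪ p ∪ p
  Sort:  p ∪ p ∪ p ∪ q
  Put back:  s(t(p ∪ p ∪ p ∪ q, p ∪ p ∪ q ∪ q, t(p, p, p)), t(q ∪ q, s(p, p, q), t(q, p, p)), s(t(q, p, p), t(p, q, p), p ∪ p ∪ p ∪ q))

Answer: no — s(t(p ∪ p ∪ p ∪ q, p ∪ p ∪ q ∪ q, t(p, p, p)), t(q ∪ q, s(p, p, q), t(q, p, p)), s(t(p, q, p), t(q, p, p), p ∪ p ∪ p ∪ q)) vs s(t(p ∪ p ∪ p ∪ q, p ∪ p ∪ q ∪ q, t(p, p, p)), t(q ∪ q, s(p, p, q), t(q, p, p)), s(t(q, p, p), t(p, q, p), p ∪ p ∪ p ∪ q))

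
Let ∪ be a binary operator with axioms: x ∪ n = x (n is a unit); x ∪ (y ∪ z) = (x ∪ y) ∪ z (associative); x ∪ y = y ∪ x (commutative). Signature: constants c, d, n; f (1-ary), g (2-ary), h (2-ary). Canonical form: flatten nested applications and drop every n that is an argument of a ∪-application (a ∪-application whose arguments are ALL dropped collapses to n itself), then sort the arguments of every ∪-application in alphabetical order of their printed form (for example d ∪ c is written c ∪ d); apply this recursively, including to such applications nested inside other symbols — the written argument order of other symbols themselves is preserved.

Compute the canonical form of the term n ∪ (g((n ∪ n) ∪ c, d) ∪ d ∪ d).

Answer: d ∪ d ∪ g(c, d)

Derivation:
Merge nested applications:  n ∪ g((n ∪ n) ∪ c, d) ∪ d ∪ d
Canonicalize subterm:  g((n ∪ n) ∪ c, d)  →  g(c, d)
Drop the unit:  drop n
Sort:  d ∪ d ∪ g(c, d)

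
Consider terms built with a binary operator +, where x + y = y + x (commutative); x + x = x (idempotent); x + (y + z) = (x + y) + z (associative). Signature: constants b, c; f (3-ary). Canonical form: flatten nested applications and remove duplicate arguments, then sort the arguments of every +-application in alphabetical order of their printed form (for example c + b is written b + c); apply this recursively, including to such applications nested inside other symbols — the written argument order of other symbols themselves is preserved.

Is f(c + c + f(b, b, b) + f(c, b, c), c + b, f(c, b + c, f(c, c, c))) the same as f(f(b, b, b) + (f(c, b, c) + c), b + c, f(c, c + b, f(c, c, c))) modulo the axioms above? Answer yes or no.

Answer: yes — both canonical forms are f(c + f(b, b, b) + f(c, b, c), b + c, f(c, b + c, f(c, c, c)))

Derivation:
Left:  f(c + c + f(b, b, b) + f(c, b, c), c + b, f(c, b + c, f(c, c, c)))
  Focus inside:  c + c + f(b, b, b) + f(c, b, c)
  Deduplicate:  drop duplicate c
  Order the arguments:  c + f(b, b, b) + f(c, b, c)
  Reassemble:  f(c + f(b, b, b) + f(c, b, c), b + c, f(c, b + c, f(c, c, c)))
Right:  f(f(b, b, b) + (f(c, b, c) + c), b + c, f(c, c + b, f(c, c, c)))
  Focus inside:  f(b, b, b) + (f(c, b, c) + c)
  Merge nested applications:  f(b, b, b) + f(c, b, c) + c
  Sort arguments:  c + f(b, b, b) + f(c, b, c)
  Reassemble:  f(c + f(b, b, b) + f(c, b, c), b + c, f(c, b + c, f(c, c, c)))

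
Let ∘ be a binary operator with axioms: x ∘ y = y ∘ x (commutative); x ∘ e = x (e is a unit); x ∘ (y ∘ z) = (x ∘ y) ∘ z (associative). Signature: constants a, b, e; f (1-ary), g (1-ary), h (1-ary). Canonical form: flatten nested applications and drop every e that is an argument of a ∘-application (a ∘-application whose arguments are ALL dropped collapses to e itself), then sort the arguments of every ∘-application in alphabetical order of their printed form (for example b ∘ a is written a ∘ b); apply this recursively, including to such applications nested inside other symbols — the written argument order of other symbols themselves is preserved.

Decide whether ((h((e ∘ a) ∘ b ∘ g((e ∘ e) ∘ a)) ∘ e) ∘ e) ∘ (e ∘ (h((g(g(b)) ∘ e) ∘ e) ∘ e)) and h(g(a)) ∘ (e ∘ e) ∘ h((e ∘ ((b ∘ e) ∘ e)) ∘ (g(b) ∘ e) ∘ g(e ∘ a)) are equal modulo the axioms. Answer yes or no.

Left:  ((h((e ∘ a) ∘ b ∘ g((e ∘ e) ∘ a)) ∘ e) ∘ e) ∘ (e ∘ (h((g(g(b)) ∘ e) ∘ e) ∘ e))
  Flatten:  h((e ∘ a) ∘ b ∘ g((e ∘ e) ∘ a)) ∘ e ∘ e ∘ e ∘ h((g(g(b)) ∘ e) ∘ e) ∘ e
  Canonicalize subterm:  h((e ∘ a) ∘ b ∘ g((e ∘ e) ∘ a))  →  h(a ∘ b ∘ g(a))
  Canonicalize subterm:  h((g(g(b)) ∘ e) ∘ e)  →  h(g(g(b)))
  Unit:  drop e (×4)
  Order the arguments:  h(a ∘ b ∘ g(a)) ∘ h(g(g(b)))
Right:  h(g(a)) ∘ (e ∘ e) ∘ h((e ∘ ((b ∘ e) ∘ e)) ∘ (g(b) ∘ e) ∘ g(e ∘ a))
  Un-nest:  h(g(a)) ∘ e ∘ e ∘ h((e ∘ ((b ∘ e) ∘ e)) ∘ (g(b) ∘ e) ∘ g(e ∘ a))
  Canonicalize subterm:  h((e ∘ ((b ∘ e) ∘ e)) ∘ (g(b) ∘ e) ∘ g(e ∘ a))  →  h(b ∘ g(a) ∘ g(b))
  Drop the unit:  drop e (×2)
  Sort arguments:  h(b ∘ g(a) ∘ g(b)) ∘ h(g(a))

Answer: no — h(a ∘ b ∘ g(a)) ∘ h(g(g(b))) vs h(b ∘ g(a) ∘ g(b)) ∘ h(g(a))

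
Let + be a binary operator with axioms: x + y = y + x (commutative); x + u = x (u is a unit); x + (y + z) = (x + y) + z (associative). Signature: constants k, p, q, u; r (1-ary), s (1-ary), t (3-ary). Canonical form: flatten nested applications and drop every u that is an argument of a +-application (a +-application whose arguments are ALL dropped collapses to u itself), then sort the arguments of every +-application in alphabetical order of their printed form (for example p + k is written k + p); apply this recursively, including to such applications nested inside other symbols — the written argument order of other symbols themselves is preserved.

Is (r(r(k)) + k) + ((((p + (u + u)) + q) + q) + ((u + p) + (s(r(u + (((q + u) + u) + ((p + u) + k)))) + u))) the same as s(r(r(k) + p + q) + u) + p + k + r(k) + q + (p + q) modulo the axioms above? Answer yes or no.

Left:  (r(r(k)) + k) + ((((p + (u + u)) + q) + q) + ((u + p) + (s(r(u + (((q + u) + u) + ((p + u) + k)))) + u)))
  Flatten:  r(r(k)) + k + p + u + u + q + q + u + p + s(r(u + (((q + u) + u) + ((p + u) + k)))) + u
  Simplify inside:  s(r(u + (((q + u) + u) + ((p + u) + k))))  →  s(r(k + p + q))
  Unit:  drop u (×4)
  Sort:  k + p + p + q + q + r(r(k)) + s(r(k + p + q))
Right:  s(r(r(k) + p + q) + u) + p + k + r(k) + q + (p + q)
  Flatten:  s(r(r(k) + p + q) + u) + p + k + r(k) + q + p + q
  Inside:  s(r(r(k) + p + q) + u)  →  s(r(p + q + r(k)))
  Sort:  k + p + p + q + q + r(k) + s(r(p + q + r(k)))

Answer: no — k + p + p + q + q + r(r(k)) + s(r(k + p + q)) vs k + p + p + q + q + r(k) + s(r(p + q + r(k)))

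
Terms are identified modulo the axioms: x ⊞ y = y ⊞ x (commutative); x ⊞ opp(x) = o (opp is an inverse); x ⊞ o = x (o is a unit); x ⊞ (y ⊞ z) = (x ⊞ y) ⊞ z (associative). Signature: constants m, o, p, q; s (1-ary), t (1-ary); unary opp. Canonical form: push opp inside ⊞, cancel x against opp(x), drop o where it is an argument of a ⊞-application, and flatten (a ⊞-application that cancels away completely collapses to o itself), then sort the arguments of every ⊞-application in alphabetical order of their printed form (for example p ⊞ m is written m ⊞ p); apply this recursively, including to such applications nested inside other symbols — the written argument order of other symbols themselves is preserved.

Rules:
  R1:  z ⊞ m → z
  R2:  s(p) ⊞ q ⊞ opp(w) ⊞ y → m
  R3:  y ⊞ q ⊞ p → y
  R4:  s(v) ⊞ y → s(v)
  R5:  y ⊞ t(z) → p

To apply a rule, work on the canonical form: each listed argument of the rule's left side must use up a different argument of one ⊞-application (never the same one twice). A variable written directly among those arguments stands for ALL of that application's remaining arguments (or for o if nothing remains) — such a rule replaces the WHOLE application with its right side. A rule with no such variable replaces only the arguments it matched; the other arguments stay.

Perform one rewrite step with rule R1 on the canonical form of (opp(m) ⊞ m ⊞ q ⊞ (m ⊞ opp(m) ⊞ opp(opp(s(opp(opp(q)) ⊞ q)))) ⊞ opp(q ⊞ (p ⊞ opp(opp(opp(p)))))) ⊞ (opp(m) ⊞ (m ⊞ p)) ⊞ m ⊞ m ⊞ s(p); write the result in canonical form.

Answer: m ⊞ p ⊞ s(p) ⊞ s(q ⊞ q)

Derivation:
Canonical form:  m ⊞ m ⊞ p ⊞ s(p) ⊞ s(q ⊞ q)
R1 matches:  uses m;  z := m ⊞ p ⊞ s(p) ⊞ s(q ⊞ q)
The variable takes the whole remainder — replace the entire application.
Giving:  m ⊞ p ⊞ s(p) ⊞ s(q ⊞ q)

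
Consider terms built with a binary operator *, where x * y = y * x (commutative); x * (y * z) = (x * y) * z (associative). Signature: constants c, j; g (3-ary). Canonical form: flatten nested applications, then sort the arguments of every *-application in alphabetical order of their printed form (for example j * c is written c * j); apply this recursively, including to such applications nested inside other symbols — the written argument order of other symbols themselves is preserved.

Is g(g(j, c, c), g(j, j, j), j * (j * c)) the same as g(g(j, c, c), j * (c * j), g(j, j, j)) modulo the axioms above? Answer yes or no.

Left:  g(g(j, c, c), g(j, j, j), j * (j * c))
  Descend into:  j * (j * c)
  Un-nest:  j * j * c
  Order the arguments:  c * j * j
  Put back:  g(g(j, c, c), g(j, j, j), c * j * j)
Right:  g(g(j, c, c), j * (c * j), g(j, j, j))
  Focus inside:  j * (c * j)
  Merge nested applications:  j * c * j
  Sort arguments:  c * j * j
  Put back:  g(g(j, c, c), c * j * j, g(j, j, j))

Answer: no — g(g(j, c, c), g(j, j, j), c * j * j) vs g(g(j, c, c), c * j * j, g(j, j, j))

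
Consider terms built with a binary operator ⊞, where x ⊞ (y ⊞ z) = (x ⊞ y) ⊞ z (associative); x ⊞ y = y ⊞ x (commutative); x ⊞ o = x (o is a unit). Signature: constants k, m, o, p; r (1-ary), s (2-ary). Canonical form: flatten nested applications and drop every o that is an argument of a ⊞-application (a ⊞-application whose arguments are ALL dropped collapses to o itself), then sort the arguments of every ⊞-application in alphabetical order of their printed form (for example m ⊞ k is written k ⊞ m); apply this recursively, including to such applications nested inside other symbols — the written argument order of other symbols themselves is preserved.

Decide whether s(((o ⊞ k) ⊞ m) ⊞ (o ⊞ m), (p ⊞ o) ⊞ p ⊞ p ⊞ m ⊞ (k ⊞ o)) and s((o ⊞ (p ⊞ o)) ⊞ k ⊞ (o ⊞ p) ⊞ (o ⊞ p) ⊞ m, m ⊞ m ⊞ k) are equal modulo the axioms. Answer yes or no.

Answer: no — s(k ⊞ m ⊞ m, k ⊞ m ⊞ p ⊞ p ⊞ p) vs s(k ⊞ m ⊞ p ⊞ p ⊞ p, k ⊞ m ⊞ m)

Derivation:
Left:  s(((o ⊞ k) ⊞ m) ⊞ (o ⊞ m), (p ⊞ o) ⊞ p ⊞ p ⊞ m ⊞ (k ⊞ o))
  Descend into:  (p ⊞ o) ⊞ p ⊞ p ⊞ m ⊞ (k ⊞ o)
  Flatten:  p ⊞ o ⊞ p ⊞ p ⊞ m ⊞ k ⊞ o
  Units out:  drop o (×2)
  Order the arguments:  k ⊞ m ⊞ p ⊞ p ⊞ p
  Rebuild:  s(k ⊞ m ⊞ m, k ⊞ m ⊞ p ⊞ p ⊞ p)
Right:  s((o ⊞ (p ⊞ o)) ⊞ k ⊞ (o ⊞ p) ⊞ (o ⊞ p) ⊞ m, m ⊞ m ⊞ k)
  Focus inside:  (o ⊞ (p ⊞ o)) ⊞ k ⊞ (o ⊞ p) ⊞ (o ⊞ p) ⊞ m
  Flatten:  o ⊞ p ⊞ o ⊞ k ⊞ o ⊞ p ⊞ o ⊞ p ⊞ m
  Drop the unit:  drop o (×4)
  Sort arguments:  k ⊞ m ⊞ p ⊞ p ⊞ p
  Reassemble:  s(k ⊞ m ⊞ p ⊞ p ⊞ p, k ⊞ m ⊞ m)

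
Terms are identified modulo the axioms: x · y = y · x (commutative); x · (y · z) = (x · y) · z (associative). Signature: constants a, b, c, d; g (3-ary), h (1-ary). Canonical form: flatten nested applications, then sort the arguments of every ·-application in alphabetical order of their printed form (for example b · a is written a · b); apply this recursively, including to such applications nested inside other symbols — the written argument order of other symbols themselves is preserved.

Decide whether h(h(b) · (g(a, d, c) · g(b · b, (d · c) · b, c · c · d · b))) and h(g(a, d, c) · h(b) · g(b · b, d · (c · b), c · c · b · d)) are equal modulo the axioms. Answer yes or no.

Answer: yes — both canonical forms are h(g(a, d, c) · g(b · b, b · c · d, b · c · c · d) · h(b))

Derivation:
Left:  h(h(b) · (g(a, d, c) · g(b · b, (d · c) · b, c · c · d · b)))
  Descend into:  h(b) · (g(a, d, c) · g(b · b, (d · c) · b, c · c · d · b))
  Flatten:  h(b) · g(a, d, c) · g(b · b, (d · c) · b, c · c · d · b)
  Simplify inside:  g(b · b, (d · c) · b, c · c · d · b)  →  g(b · b, b · c · d, b · c · c · d)
  Sort:  g(a, d, c) · g(b · b, b · c · d, b · c · c · d) · h(b)
  Reassemble:  h(g(a, d, c) · g(b · b, b · c · d, b · c · c · d) · h(b))
Right:  h(g(a, d, c) · h(b) · g(b · b, d · (c · b), c · c · b · d))
  Focus inside:  g(a, d, c) · h(b) · g(b · b, d · (c · b), c · c · b · d)
  Inside:  g(b · b, d · (c · b), c · c · b · d)  →  g(b · b, b · c · d, b · c · c · d)
  Sort:  g(a, d, c) · g(b · b, b · c · d, b · c · c · d) · h(b)
  Put back:  h(g(a, d, c) · g(b · b, b · c · d, b · c · c · d) · h(b))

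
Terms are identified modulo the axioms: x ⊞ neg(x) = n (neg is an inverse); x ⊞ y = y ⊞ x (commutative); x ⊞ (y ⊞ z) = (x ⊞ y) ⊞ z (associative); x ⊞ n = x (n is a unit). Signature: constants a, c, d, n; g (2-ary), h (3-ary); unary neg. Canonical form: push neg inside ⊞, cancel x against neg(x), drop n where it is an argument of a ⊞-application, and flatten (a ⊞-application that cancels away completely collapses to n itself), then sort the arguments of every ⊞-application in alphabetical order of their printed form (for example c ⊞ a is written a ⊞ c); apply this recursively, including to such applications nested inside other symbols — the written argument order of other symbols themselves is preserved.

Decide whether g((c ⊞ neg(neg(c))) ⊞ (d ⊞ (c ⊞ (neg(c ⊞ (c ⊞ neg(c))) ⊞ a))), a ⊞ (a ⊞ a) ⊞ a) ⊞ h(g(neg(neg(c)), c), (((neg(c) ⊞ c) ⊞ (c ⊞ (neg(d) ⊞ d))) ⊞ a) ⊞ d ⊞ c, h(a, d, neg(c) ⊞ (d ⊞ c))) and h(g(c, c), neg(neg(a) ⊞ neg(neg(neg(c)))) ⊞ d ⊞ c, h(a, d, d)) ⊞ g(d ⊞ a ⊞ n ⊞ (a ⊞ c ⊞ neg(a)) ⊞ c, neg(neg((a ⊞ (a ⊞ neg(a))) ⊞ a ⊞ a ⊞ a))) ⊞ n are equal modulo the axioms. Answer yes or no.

Left:  g((c ⊞ neg(neg(c))) ⊞ (d ⊞ (c ⊞ (neg(c ⊞ (c ⊞ neg(c))) ⊞ a))), a ⊞ (a ⊞ a) ⊞ a) ⊞ h(g(neg(neg(c)), c), (((neg(c) ⊞ c) ⊞ (c ⊞ (neg(d) ⊞ d))) ⊞ a) ⊞ d ⊞ c, h(a, d, neg(c) ⊞ (d ⊞ c)))
  Push neg inside:  distribute neg over ⊞ and collapse double neg
  Combine occurrences:  g(a ⊞ c ⊞ c ⊞ d, a ⊞ a ⊞ a ⊞ a) ⊞ h(g(c, c), a ⊞ c ⊞ c ⊞ d, h(a, d, d))
Right:  h(g(c, c), neg(neg(a) ⊞ neg(neg(neg(c)))) ⊞ d ⊞ c, h(a, d, d)) ⊞ g(d ⊞ a ⊞ n ⊞ (a ⊞ c ⊞ neg(a)) ⊞ c, neg(neg((a ⊞ (a ⊞ neg(a))) ⊞ a ⊞ a ⊞ a))) ⊞ n
  Push neg inside:  distribute neg over ⊞ and collapse double neg
  Collect:  h(g(c, c), a ⊞ c ⊞ c ⊞ d, h(a, d, d)) ⊞ g(a ⊞ c ⊞ c ⊞ d, a ⊞ a ⊞ a ⊞ a)
  Sort arguments:  g(a ⊞ c ⊞ c ⊞ d, a ⊞ a ⊞ a ⊞ a) ⊞ h(g(c, c), a ⊞ c ⊞ c ⊞ d, h(a, d, d))

Answer: yes — both canonical forms are g(a ⊞ c ⊞ c ⊞ d, a ⊞ a ⊞ a ⊞ a) ⊞ h(g(c, c), a ⊞ c ⊞ c ⊞ d, h(a, d, d))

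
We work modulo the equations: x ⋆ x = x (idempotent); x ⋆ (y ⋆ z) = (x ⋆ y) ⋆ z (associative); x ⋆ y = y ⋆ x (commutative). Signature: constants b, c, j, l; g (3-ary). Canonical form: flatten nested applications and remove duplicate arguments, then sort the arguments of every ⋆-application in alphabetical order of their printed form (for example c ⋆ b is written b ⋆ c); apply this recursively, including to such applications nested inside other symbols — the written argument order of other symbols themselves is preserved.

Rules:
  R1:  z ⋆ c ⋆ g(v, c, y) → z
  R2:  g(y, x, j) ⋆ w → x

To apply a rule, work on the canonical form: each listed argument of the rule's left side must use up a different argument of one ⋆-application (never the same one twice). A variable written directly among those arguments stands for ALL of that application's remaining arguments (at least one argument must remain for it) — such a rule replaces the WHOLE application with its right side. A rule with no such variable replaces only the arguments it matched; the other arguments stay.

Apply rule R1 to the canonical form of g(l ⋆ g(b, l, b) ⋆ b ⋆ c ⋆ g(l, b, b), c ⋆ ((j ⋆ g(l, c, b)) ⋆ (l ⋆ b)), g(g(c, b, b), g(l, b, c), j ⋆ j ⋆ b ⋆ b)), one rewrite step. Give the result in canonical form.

Answer: g(b ⋆ c ⋆ g(b, l, b) ⋆ g(l, b, b) ⋆ l, b ⋆ j ⋆ l, g(g(c, b, b), g(l, b, c), b ⋆ j))

Derivation:
Canonical form:  g(b ⋆ c ⋆ g(b, l, b) ⋆ g(l, b, b) ⋆ l, b ⋆ c ⋆ g(l, c, b) ⋆ j ⋆ l, g(g(c, b, b), g(l, b, c), b ⋆ j))
Match R1:  consume c, g(l, c, b);  v := l, y := b, z := b ⋆ j ⋆ l
The variable takes the whole remainder — replace the entire application.
Result:  g(b ⋆ c ⋆ g(b, l, b) ⋆ g(l, b, b) ⋆ l, b ⋆ j ⋆ l, g(g(c, b, b), g(l, b, c), b ⋆ j))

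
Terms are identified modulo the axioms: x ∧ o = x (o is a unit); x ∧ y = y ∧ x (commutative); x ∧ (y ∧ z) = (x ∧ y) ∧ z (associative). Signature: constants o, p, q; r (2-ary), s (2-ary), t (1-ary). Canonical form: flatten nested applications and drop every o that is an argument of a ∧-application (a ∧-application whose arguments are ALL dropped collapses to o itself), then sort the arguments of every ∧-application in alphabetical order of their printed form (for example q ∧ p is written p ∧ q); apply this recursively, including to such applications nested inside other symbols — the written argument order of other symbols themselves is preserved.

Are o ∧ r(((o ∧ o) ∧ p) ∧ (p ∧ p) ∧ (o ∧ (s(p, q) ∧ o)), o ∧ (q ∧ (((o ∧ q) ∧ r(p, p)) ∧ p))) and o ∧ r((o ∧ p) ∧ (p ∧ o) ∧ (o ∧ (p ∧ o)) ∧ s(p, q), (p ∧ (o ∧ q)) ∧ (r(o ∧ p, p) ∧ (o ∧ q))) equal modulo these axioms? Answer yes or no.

Left:  o ∧ r(((o ∧ o) ∧ p) ∧ (p ∧ p) ∧ (o ∧ (s(p, q) ∧ o)), o ∧ (q ∧ (((o ∧ q) ∧ r(p, p)) ∧ p)))
  Canonicalize subterm:  r(((o ∧ o) ∧ p) ∧ (p ∧ p) ∧ (o ∧ (s(p, q) ∧ o)), o ∧ (q ∧ (((o ∧ q) ∧ r(p, p)) ∧ p)))  →  r(p ∧ p ∧ p ∧ s(p, q), p ∧ q ∧ q ∧ r(p, p))
  Unit:  drop o
  Order the arguments:  r(p ∧ p ∧ p ∧ s(p, q), p ∧ q ∧ q ∧ r(p, p))
Right:  o ∧ r((o ∧ p) ∧ (p ∧ o) ∧ (o ∧ (p ∧ o)) ∧ s(p, q), (p ∧ (o ∧ q)) ∧ (r(o ∧ p, p) ∧ (o ∧ q)))
  Canonicalize subterm:  r((o ∧ p) ∧ (p ∧ o) ∧ (o ∧ (p ∧ o)) ∧ s(p, q), (p ∧ (o ∧ q)) ∧ (r(o ∧ p, p) ∧ (o ∧ q)))  →  r(p ∧ p ∧ p ∧ s(p, q), p ∧ q ∧ q ∧ r(p, p))
  Drop the unit:  drop o
  Sort:  r(p ∧ p ∧ p ∧ s(p, q), p ∧ q ∧ q ∧ r(p, p))

Answer: yes — both canonical forms are r(p ∧ p ∧ p ∧ s(p, q), p ∧ q ∧ q ∧ r(p, p))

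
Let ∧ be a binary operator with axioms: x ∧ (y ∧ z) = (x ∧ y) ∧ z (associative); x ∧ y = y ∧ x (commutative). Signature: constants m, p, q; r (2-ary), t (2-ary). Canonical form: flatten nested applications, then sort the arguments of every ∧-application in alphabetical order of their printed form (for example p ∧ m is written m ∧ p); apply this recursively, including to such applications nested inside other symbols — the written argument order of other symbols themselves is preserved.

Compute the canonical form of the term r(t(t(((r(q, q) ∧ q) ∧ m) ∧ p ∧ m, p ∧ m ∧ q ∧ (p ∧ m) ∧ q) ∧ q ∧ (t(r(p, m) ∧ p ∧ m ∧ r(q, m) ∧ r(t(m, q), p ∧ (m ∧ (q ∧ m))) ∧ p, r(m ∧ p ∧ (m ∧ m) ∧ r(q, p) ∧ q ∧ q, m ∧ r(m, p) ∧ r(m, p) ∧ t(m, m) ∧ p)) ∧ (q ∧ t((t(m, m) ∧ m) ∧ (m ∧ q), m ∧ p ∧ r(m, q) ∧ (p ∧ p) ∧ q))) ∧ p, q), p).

Answer: r(t(p ∧ q ∧ q ∧ t(m ∧ m ∧ p ∧ q ∧ r(q, q), m ∧ m ∧ p ∧ p ∧ q ∧ q) ∧ t(m ∧ m ∧ q ∧ t(m, m), m ∧ p ∧ p ∧ p ∧ q ∧ r(m, q)) ∧ t(m ∧ p ∧ p ∧ r(p, m) ∧ r(q, m) ∧ r(t(m, q), m ∧ m ∧ p ∧ q), r(m ∧ m ∧ m ∧ p ∧ q ∧ q ∧ r(q, p), m ∧ p ∧ r(m, p) ∧ r(m, p) ∧ t(m, m))), q), p)

Derivation:
Descend into:  t(((r(q, q) ∧ q) ∧ m) ∧ p ∧ m, p ∧ m ∧ q ∧ (p ∧ m) ∧ q) ∧ q ∧ (t(r(p, m) ∧ p ∧ m ∧ r(q, m) ∧ r(t(m, q), p ∧ (m ∧ (q ∧ m))) ∧ p, r(m ∧ p ∧ (m ∧ m) ∧ r(q, p) ∧ q ∧ q, m ∧ r(m, p) ∧ r(m, p) ∧ t(m, m) ∧ p)) ∧ (q ∧ t((t(m, m) ∧ m) ∧ (m ∧ q), m ∧ p ∧ r(m, q) ∧ (p ∧ p) ∧ q))) ∧ p
Flatten:  t(((r(q, q) ∧ q) ∧ m) ∧ p ∧ m, p ∧ m ∧ q ∧ (p ∧ m) ∧ q) ∧ q ∧ t(r(p, m) ∧ p ∧ m ∧ r(q, m) ∧ r(t(m, q), p ∧ (m ∧ (q ∧ m))) ∧ p, r(m ∧ p ∧ (m ∧ m) ∧ r(q, p) ∧ q ∧ q, m ∧ r(m, p) ∧ r(m, p) ∧ t(m, m) ∧ p)) ∧ q ∧ t((t(m, m) ∧ m) ∧ (m ∧ q), m ∧ p ∧ r(m, q) ∧ (p ∧ p) ∧ q) ∧ p
Simplify inside:  t(((r(q, q) ∧ q) ∧ m) ∧ p ∧ m, p ∧ m ∧ q ∧ (p ∧ m) ∧ q)  →  t(m ∧ m ∧ p ∧ q ∧ r(q, q), m ∧ m ∧ p ∧ p ∧ q ∧ q)
Inside:  t(r(p, m) ∧ p ∧ m ∧ r(q, m) ∧ r(t(m, q), p ∧ (m ∧ (q ∧ m))) ∧ p, r(m ∧ p ∧ (m ∧ m) ∧ r(q, p) ∧ q ∧ q, m ∧ r(m, p) ∧ r(m, p) ∧ t(m, m) ∧ p))  →  t(m ∧ p ∧ p ∧ r(p, m) ∧ r(q, m) ∧ r(t(m, q), m ∧ m ∧ p ∧ q), r(m ∧ m ∧ m ∧ p ∧ q ∧ q ∧ r(q, p), m ∧ p ∧ r(m, p) ∧ r(m, p) ∧ t(m, m)))
Canonicalize subterm:  t((t(m, m) ∧ m) ∧ (m ∧ q), m ∧ p ∧ r(m, q) ∧ (p ∧ p) ∧ q)  →  t(m ∧ m ∧ q ∧ t(m, m), m ∧ p ∧ p ∧ p ∧ q ∧ r(m, q))
Sort arguments:  p ∧ q ∧ q ∧ t(m ∧ m ∧ p ∧ q ∧ r(q, q), m ∧ m ∧ p ∧ p ∧ q ∧ q) ∧ t(m ∧ m ∧ q ∧ t(m, m), m ∧ p ∧ p ∧ p ∧ q ∧ r(m, q)) ∧ t(m ∧ p ∧ p ∧ r(p, m) ∧ r(q, m) ∧ r(t(m, q), m ∧ m ∧ p ∧ q), r(m ∧ m ∧ m ∧ p ∧ q ∧ q ∧ r(q, p), m ∧ p ∧ r(m, p) ∧ r(m, p) ∧ t(m, m)))
Reassemble:  r(t(p ∧ q ∧ q ∧ t(m ∧ m ∧ p ∧ q ∧ r(q, q), m ∧ m ∧ p ∧ p ∧ q ∧ q) ∧ t(m ∧ m ∧ q ∧ t(m, m), m ∧ p ∧ p ∧ p ∧ q ∧ r(m, q)) ∧ t(m ∧ p ∧ p ∧ r(p, m) ∧ r(q, m) ∧ r(t(m, q), m ∧ m ∧ p ∧ q), r(m ∧ m ∧ m ∧ p ∧ q ∧ q ∧ r(q, p), m ∧ p ∧ r(m, p) ∧ r(m, p) ∧ t(m, m))), q), p)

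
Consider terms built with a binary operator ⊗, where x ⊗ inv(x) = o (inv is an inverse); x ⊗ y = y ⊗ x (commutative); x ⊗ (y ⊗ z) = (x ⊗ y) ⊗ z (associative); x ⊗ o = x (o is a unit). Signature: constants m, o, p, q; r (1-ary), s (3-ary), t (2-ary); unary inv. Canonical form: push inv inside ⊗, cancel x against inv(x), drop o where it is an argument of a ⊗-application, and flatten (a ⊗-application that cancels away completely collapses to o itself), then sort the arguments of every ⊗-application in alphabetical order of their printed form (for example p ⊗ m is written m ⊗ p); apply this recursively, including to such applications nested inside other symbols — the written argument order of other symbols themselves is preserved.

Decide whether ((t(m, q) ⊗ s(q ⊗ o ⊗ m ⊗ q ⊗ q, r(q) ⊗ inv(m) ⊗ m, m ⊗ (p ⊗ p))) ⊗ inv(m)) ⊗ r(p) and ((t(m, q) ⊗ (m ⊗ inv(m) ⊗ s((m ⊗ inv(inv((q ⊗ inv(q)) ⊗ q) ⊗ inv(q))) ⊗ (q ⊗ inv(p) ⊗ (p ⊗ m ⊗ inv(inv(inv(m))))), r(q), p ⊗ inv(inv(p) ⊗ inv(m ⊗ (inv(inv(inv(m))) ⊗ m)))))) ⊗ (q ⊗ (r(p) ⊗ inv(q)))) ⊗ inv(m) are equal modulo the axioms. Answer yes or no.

Left:  ((t(m, q) ⊗ s(q ⊗ o ⊗ m ⊗ q ⊗ q, r(q) ⊗ inv(m) ⊗ m, m ⊗ (p ⊗ p))) ⊗ inv(m)) ⊗ r(p)
  Collect terms:  t(m, q) ⊗ s(m ⊗ q ⊗ q ⊗ q, r(q), m ⊗ p ⊗ p) ⊗ inv(m) ⊗ r(p)
  Sort:  inv(m) ⊗ r(p) ⊗ s(m ⊗ q ⊗ q ⊗ q, r(q), m ⊗ p ⊗ p) ⊗ t(m, q)
Right:  ((t(m, q) ⊗ (m ⊗ inv(m) ⊗ s((m ⊗ inv(inv((q ⊗ inv(q)) ⊗ q) ⊗ inv(q))) ⊗ (q ⊗ inv(p) ⊗ (p ⊗ m ⊗ inv(inv(inv(m))))), r(q), p ⊗ inv(inv(p) ⊗ inv(m ⊗ (inv(inv(inv(m))) ⊗ m)))))) ⊗ (q ⊗ (r(p) ⊗ inv(q)))) ⊗ inv(m)
  Push inv inside:  distribute inv over ⊗ and collapse double inv
  Inverses cancel:  q cancels
  Combine occurrences:  t(m, q) ⊗ inv(m) ⊗ s(m ⊗ q ⊗ q ⊗ q, r(q), m ⊗ p ⊗ p) ⊗ r(p)
  Sort arguments:  inv(m) ⊗ r(p) ⊗ s(m ⊗ q ⊗ q ⊗ q, r(q), m ⊗ p ⊗ p) ⊗ t(m, q)

Answer: yes — both canonical forms are inv(m) ⊗ r(p) ⊗ s(m ⊗ q ⊗ q ⊗ q, r(q), m ⊗ p ⊗ p) ⊗ t(m, q)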